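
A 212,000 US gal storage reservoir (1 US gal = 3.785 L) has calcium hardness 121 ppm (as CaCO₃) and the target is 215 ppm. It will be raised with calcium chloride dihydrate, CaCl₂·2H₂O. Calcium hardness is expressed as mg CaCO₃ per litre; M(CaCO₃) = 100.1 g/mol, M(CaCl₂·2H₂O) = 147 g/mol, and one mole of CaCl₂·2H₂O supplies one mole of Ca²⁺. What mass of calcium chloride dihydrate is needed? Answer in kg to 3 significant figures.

111 kg

Volume: 212,000 US gal × 3.785 L/gal = 802,420 L.
Hardness to add: (215 − 121) = 94 mg/L as CaCO₃ × 802,420 L = 75,430 g as CaCO₃.
Moles of Ca²⁺ (1 mol Ca²⁺ ≡ 1 mol CaCO₃): 75,430 / 100.1 g/mol = 753.5 mol.
Mass of CaCl₂·2H₂O: 753.5 × 147 = 110,800 g.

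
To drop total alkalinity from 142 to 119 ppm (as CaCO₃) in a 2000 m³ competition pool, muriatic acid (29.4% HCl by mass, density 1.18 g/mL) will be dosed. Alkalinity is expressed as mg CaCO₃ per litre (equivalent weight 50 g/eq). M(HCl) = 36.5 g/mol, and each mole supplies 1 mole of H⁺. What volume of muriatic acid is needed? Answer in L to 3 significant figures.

Volume: 2000 m³ = 2,000,000 L.
Alkalinity to neutralize: (142 − 119) = 23 mg/L as CaCO₃ × 2,000,000 L = 46,000 g as CaCO₃.
Equivalents of H⁺ required: 46,000 ÷ 50 g/eq = 920 eq = 920 mol HCl.
Mass of HCl: 920 × 36.5 = 33,580 g.
Mass of 29.4% solution: 33,580 / 0.294 = 114,200 g.
Volume: 114,200 g ÷ 1.18 g/mL = 96,790 mL.

96.8 L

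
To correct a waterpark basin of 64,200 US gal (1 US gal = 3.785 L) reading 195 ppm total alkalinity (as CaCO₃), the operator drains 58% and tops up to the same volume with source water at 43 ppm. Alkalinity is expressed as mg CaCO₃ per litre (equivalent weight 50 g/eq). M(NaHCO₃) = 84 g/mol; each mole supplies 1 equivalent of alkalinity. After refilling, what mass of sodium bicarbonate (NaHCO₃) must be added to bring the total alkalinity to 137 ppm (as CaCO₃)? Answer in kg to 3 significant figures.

Volume: 64,200 US gal × 3.785 L/gal = 242,997 L.
After draining 58% and refilling: 195 × 0.42 + 43 × 0.58 = 106.84 ppm.
Deficit to target: 137 − 106.84 = 30.16 mg/L.
As CaCO₃: 30.16 mg/L × 242,997 L = 7329 g; ÷ 50 g/eq ÷ 1 = 146.6 mol NaHCO₃.
Mass: 146.6 × 84 = 12,310 g.

12.3 kg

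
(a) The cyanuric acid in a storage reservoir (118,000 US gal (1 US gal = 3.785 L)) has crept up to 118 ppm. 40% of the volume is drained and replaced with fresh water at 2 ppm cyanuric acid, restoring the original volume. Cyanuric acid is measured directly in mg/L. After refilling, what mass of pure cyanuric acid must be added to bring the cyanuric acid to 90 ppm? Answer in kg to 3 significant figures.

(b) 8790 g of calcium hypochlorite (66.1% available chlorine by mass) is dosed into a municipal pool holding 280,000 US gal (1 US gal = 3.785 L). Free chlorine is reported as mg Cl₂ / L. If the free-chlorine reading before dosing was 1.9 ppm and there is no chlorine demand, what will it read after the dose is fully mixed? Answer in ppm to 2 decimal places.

(a) 8.22 kg; (b) 7.38 ppm

(a) Volume: 118,000 US gal × 3.785 L/gal = 446,630 L.
(a) After draining 40% and refilling: 118 × 0.60 + 2 × 0.40 = 71.6 ppm.
(a) Deficit to target: 90 − 71.6 = 18.4 mg/L.
(a) Mass: 18.4 mg/L × 446,630 L = 8218 g cyanuric acid.

(b) Volume: 280,000 US gal × 3.785 L/gal = 1,059,800 L.
(b) Available chlorine delivered: 8790 g × 0.661 = 5810 g as Cl₂.
(b) Concentration rise: 5810 g / 1,059,800 L = 5.482 mg/L = 5.48 ppm.
(b) Final FC: 1.9 + 5.48 = 7.38 ppm.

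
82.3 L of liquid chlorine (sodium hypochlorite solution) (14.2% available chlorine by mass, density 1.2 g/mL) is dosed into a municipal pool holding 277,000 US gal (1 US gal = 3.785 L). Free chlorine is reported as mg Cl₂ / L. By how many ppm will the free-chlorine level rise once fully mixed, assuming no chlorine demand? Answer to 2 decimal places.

Volume: 277,000 US gal × 3.785 L/gal = 1,048,445 L.
Mass of solution: 82.3 L × 1000 mL/L × 1.2 g/mL = 98,760 g.
Available chlorine delivered: 98,760 g × 0.142 = 14,020 g as Cl₂.
Concentration rise: 14,020 g / 1,048,445 L = 13.38 mg/L = 13.38 ppm.

13.38 ppm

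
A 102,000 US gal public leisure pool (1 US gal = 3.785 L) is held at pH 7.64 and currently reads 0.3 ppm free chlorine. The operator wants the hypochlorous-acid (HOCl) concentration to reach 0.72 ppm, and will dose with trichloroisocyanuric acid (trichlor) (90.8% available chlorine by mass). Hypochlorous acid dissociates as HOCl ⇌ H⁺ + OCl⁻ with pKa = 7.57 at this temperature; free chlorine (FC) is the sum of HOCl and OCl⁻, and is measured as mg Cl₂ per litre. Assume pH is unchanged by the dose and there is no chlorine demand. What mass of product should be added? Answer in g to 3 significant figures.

538 g

Volume: 102,000 US gal × 3.785 L/gal = 386,070 L.
[OCl⁻]/[HOCl] = 10^(pH − pKa) = 10^(7.64 − 7.57) = 1.175; fraction as HOCl = 1/(1 + 1.175) = 0.4598.
Free chlorine required for 0.72 ppm HOCl: 0.72 / 0.4598 = 1.566 ppm.
FC to add: 1.566 − 0.3 = 1.266 mg/L as Cl₂.
Cl₂ equivalent: 1.266 mg/L × 386,070 L = 488.7 g.
Product at 90.8% available Cl: 488.7 / 0.908 = 538.3 g.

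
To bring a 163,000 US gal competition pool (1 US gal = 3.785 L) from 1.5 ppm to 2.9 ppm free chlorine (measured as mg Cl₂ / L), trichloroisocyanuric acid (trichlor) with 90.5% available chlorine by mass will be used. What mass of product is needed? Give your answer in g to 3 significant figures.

954 g

Volume: 163,000 US gal × 3.785 L/gal = 616,955 L.
Chlorine deficit: 2.9 − 1.5 = 1.4 ppm = 1.4 mg/L as Cl₂.
Cl₂ equivalent needed: 1.4 mg/L × 616,955 L = 863,700 mg = 863.7 g.
Product at 90.5% available chlorine: 863.7 / 0.905 = 954.4 g.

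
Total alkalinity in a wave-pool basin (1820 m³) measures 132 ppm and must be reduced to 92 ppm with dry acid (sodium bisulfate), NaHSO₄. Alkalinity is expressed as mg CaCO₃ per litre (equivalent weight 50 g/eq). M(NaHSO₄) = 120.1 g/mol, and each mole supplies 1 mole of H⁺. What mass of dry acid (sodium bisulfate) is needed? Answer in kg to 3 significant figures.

175 kg

Volume: 1820 m³ = 1,820,000 L.
Alkalinity to neutralize: (132 − 92) = 40 mg/L as CaCO₃ × 1,820,000 L = 72,800 g as CaCO₃.
Equivalents of H⁺ required: 72,800 ÷ 50 g/eq = 1456 eq = 1456 mol NaHSO₄.
Mass of NaHSO₄: 1456 × 120.1 = 174,900 g.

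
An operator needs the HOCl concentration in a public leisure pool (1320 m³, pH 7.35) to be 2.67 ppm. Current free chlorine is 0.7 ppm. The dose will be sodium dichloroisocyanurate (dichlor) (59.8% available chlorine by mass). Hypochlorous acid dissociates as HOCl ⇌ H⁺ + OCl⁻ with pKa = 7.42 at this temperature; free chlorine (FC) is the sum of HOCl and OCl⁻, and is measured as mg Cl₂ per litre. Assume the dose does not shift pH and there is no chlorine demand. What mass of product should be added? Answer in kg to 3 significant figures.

9.36 kg

Volume: 1320 m³ = 1,320,000 L.
[OCl⁻]/[HOCl] = 10^(pH − pKa) = 10^(7.35 − 7.42) = 0.8511; fraction as HOCl = 1/(1 + 0.8511) = 0.5402.
Free chlorine required for 2.67 ppm HOCl: 2.67 / 0.5402 = 4.943 ppm.
FC to add: 4.943 − 0.7 = 4.243 mg/L as Cl₂.
Cl₂ equivalent: 4.243 mg/L × 1,320,000 L = 5600 g.
Product at 59.8% available Cl: 5600 / 0.598 = 9365 g.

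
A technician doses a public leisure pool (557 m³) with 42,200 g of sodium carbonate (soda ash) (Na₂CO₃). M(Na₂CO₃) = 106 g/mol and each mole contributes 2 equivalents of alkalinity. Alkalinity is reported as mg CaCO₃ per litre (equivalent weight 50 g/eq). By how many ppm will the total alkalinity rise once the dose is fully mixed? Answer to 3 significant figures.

71.5 ppm

Volume: 557 m³ = 557,000 L.
Moles of Na₂CO₃: 42,200 g ÷ 106 g/mol = 398.1 mol → 796.2 eq of alkalinity.
As CaCO₃: 796.2 eq × 50 g/eq = 39,810 g.
Rise: 39,810 g / 557,000 L × 1000 = 71.47 mg/L.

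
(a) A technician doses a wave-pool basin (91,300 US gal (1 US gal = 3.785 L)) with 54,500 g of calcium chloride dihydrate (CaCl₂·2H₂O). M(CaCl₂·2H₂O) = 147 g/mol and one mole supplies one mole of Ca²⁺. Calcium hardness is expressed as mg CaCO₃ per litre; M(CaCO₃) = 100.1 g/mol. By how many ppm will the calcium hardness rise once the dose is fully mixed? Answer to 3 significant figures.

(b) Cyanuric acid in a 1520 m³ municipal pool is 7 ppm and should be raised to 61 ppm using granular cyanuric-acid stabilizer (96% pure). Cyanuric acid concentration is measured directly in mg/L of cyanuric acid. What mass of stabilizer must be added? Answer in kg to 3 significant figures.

(a) 107 ppm; (b) 85.5 kg

(a) Volume: 91,300 US gal × 3.785 L/gal = 345,570 L.
(a) Moles of Ca²⁺: 54,500 g ÷ 147 g/mol = 370.7 mol.
(a) As CaCO₃: 370.7 mol × 100.1 g/mol = 37,110 g.
(a) Rise: 37,110 g / 345,570 L × 1000 = 107.4 mg/L.

(b) Volume: 1520 m³ = 1,520,000 L.
(b) CYA to add: (61 − 7) = 54 mg/L × 1,520,000 L = 82,080 g cyanuric acid.
(b) At 96% purity: 82,080 / 0.96 = 85,500 g product.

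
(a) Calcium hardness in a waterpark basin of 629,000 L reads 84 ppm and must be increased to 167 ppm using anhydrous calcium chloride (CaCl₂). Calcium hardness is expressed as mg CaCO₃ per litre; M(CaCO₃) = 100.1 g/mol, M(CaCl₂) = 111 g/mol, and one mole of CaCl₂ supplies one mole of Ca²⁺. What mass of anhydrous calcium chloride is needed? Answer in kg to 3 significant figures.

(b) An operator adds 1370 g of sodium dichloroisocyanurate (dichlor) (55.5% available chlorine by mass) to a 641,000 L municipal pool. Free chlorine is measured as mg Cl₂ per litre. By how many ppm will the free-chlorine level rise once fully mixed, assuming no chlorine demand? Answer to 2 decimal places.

(a) Hardness to add: (167 − 84) = 83 mg/L as CaCO₃ × 629,000 L = 52,210 g as CaCO₃.
(a) Moles of Ca²⁺ (1 mol Ca²⁺ ≡ 1 mol CaCO₃): 52,210 / 100.1 g/mol = 521.5 mol.
(a) Mass of CaCl₂: 521.5 × 111 = 57,890 g.

(b) Available chlorine delivered: 1370 g × 0.555 = 760.4 g as Cl₂.
(b) Concentration rise: 760.4 g / 641,000 L = 1.186 mg/L = 1.19 ppm.

(a) 57.9 kg; (b) 1.19 ppm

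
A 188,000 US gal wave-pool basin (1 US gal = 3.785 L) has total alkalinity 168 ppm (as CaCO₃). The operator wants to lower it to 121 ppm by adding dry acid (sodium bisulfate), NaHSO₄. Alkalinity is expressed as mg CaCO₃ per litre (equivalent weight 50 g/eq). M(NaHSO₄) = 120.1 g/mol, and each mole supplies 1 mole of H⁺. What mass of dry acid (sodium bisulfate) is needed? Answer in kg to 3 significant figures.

Volume: 188,000 US gal × 3.785 L/gal = 711,580 L.
Alkalinity to neutralize: (168 − 121) = 47 mg/L as CaCO₃ × 711,580 L = 33,440 g as CaCO₃.
Equivalents of H⁺ required: 33,440 ÷ 50 g/eq = 668.9 eq = 668.9 mol NaHSO₄.
Mass of NaHSO₄: 668.9 × 120.1 = 80,330 g.

80.3 kg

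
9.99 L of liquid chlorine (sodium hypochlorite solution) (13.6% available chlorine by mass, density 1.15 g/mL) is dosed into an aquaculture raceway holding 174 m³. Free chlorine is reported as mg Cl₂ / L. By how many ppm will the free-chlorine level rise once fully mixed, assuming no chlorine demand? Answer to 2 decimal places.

Volume: 174 m³ = 174,000 L.
Mass of solution: 9.99 L × 1000 mL/L × 1.15 g/mL = 11,490 g.
Available chlorine delivered: 11,490 g × 0.136 = 1562 g as Cl₂.
Concentration rise: 1562 g / 174,000 L = 8.98 mg/L = 8.98 ppm.

8.98 ppm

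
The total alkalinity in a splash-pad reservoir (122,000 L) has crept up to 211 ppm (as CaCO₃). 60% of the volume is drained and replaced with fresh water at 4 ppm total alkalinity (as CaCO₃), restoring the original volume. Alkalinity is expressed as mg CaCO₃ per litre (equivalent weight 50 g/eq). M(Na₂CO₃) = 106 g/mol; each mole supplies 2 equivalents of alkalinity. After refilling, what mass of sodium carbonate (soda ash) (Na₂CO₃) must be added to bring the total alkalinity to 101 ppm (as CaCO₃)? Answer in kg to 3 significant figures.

After draining 60% and refilling: 211 × 0.40 + 4 × 0.60 = 86.8 ppm.
Deficit to target: 101 − 86.8 = 14.2 mg/L.
As CaCO₃: 14.2 mg/L × 122,000 L = 1732 g; ÷ 50 g/eq ÷ 2 = 17.32 mol Na₂CO₃.
Mass: 17.32 × 106 = 1836 g.

1.84 kg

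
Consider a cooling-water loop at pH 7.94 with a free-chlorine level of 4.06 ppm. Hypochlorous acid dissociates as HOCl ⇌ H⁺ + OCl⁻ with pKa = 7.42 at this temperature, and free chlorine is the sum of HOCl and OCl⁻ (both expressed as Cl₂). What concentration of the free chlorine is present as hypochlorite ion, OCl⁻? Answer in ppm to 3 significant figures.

[OCl⁻]/[HOCl] = 10^(pH − pKa) = 10^(7.94 − 7.42) = 10^0.52 = 3.311.
Fraction as HOCl = 1 / (1 + 3.311) = 0.2319.
OCl⁻ = (1 − 0.2319) × 4.06 ppm = 3.118 ppm.

3.12 ppm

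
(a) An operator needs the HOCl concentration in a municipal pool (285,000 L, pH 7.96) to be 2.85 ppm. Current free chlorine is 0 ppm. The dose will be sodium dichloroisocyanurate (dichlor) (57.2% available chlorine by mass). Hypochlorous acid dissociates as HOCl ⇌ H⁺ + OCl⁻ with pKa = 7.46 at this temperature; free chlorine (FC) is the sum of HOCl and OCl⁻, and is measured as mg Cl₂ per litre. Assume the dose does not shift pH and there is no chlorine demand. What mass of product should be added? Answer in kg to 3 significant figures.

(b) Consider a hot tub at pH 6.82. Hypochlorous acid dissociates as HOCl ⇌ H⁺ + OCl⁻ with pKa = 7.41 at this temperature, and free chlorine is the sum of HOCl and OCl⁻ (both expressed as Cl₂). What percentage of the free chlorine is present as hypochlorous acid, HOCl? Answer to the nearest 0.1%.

(a) [OCl⁻]/[HOCl] = 10^(pH − pKa) = 10^(7.96 − 7.46) = 3.162; fraction as HOCl = 1/(1 + 3.162) = 0.2403.
(a) Free chlorine required for 2.85 ppm HOCl: 2.85 / 0.2403 = 11.86 ppm.
(a) FC to add: 11.86 − 0 = 11.86 mg/L as Cl₂.
(a) Cl₂ equivalent: 11.86 mg/L × 285,000 L = 3381 g.
(a) Product at 57.2% available Cl: 3381 / 0.572 = 5911 g.

(b) [OCl⁻]/[HOCl] = 10^(pH − pKa) = 10^(6.82 − 7.41) = 10^-0.59 = 0.257.
(b) Fraction as HOCl = 1 / (1 + 0.257) = 0.7955.

(a) 5.91 kg; (b) 79.6%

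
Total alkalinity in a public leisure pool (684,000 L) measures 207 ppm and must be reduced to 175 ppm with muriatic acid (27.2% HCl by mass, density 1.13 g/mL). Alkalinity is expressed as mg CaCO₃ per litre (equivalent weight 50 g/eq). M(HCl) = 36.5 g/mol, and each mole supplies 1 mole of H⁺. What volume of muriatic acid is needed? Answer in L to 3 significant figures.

Alkalinity to neutralize: (207 − 175) = 32 mg/L as CaCO₃ × 684,000 L = 21,890 g as CaCO₃.
Equivalents of H⁺ required: 21,890 ÷ 50 g/eq = 437.8 eq = 437.8 mol HCl.
Mass of HCl: 437.8 × 36.5 = 15,980 g.
Mass of 27.2% solution: 15,980 / 0.272 = 58,740 g.
Volume: 58,740 g ÷ 1.13 g/mL = 51,990 mL.

52.0 L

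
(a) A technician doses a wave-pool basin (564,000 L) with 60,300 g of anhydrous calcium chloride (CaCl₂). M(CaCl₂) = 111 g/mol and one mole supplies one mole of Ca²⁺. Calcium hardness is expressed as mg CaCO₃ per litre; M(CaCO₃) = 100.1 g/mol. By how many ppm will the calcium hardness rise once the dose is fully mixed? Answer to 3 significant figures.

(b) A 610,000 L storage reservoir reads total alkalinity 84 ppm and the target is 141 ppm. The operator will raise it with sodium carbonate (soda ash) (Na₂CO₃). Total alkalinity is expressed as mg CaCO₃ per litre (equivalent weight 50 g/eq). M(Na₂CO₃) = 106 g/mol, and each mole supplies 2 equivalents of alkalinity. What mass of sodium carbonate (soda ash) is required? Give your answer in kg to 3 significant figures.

(a) 96.4 ppm; (b) 36.9 kg

(a) Moles of Ca²⁺: 60,300 g ÷ 111 g/mol = 543.2 mol.
(a) As CaCO₃: 543.2 mol × 100.1 g/mol = 54,380 g.
(a) Rise: 54,380 g / 564,000 L × 1000 = 96.42 mg/L.

(b) Alkalinity to add: (141 − 84) = 57 mg/L as CaCO₃ × 610,000 L = 34,770 g as CaCO₃.
(b) Equivalents: 34,770 g ÷ 50 g/eq = 695.4 eq.
(b) Each mole of Na₂CO₃ supplies 2 eq, so 695.4 / 2 = 347.7 mol.
(b) Mass: 347.7 mol × 106 g/mol = 36,860 g.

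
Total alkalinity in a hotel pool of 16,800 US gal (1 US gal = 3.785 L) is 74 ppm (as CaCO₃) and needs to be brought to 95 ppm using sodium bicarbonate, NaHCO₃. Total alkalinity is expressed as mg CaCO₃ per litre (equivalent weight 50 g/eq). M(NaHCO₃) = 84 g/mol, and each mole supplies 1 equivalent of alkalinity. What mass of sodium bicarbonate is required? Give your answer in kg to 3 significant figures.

Volume: 16,800 US gal × 3.785 L/gal = 63,588 L.
Alkalinity to add: (95 − 74) = 21 mg/L as CaCO₃ × 63,588 L = 1335 g as CaCO₃.
Equivalents: 1335 g ÷ 50 g/eq = 26.71 eq.
NaHCO₃ supplies 1 eq per mole → 26.71 mol.
Mass: 26.71 mol × 84 g/mol = 2243 g.

2.24 kg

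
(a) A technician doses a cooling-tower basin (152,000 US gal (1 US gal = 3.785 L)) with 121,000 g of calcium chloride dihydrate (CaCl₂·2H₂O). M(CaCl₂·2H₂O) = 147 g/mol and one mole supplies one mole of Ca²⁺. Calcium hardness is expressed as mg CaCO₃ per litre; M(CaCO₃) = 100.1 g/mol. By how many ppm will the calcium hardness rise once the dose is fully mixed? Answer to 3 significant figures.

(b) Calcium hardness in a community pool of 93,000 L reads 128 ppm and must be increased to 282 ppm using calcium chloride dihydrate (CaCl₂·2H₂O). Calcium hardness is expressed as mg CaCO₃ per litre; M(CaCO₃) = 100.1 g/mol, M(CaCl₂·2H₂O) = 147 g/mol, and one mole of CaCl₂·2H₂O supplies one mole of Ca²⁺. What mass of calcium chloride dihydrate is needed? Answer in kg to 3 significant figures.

(a) 143 ppm; (b) 21.0 kg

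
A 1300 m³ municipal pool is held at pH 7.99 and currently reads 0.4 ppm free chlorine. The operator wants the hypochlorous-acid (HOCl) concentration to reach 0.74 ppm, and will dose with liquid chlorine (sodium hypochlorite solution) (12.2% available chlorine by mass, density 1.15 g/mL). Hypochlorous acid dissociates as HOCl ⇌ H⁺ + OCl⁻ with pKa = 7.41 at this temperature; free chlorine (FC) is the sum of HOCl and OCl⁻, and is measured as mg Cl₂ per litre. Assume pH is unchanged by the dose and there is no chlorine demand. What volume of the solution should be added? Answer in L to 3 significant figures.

Volume: 1300 m³ = 1,300,000 L.
[OCl⁻]/[HOCl] = 10^(pH − pKa) = 10^(7.99 − 7.41) = 3.802; fraction as HOCl = 1/(1 + 3.802) = 0.2083.
Free chlorine required for 0.74 ppm HOCl: 0.74 / 0.2083 = 3.553 ppm.
FC to add: 3.553 − 0.4 = 3.153 mg/L as Cl₂.
Cl₂ equivalent: 3.153 mg/L × 1,300,000 L = 4099 g.
Product at 12.2% available Cl: 4099 / 0.122 = 33,600 g.
Volume: 33,600 g ÷ 1.15 g/mL = 29,220 mL.

29.2 L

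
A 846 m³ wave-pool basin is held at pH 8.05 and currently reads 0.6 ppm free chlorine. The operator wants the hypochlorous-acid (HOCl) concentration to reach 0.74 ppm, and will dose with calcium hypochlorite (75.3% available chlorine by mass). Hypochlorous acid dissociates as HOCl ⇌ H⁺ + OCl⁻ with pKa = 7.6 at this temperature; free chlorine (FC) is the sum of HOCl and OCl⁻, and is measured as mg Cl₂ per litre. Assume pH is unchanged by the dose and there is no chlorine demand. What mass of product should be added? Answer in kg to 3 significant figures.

Volume: 846 m³ = 846,000 L.
[OCl⁻]/[HOCl] = 10^(pH − pKa) = 10^(8.05 − 7.6) = 2.818; fraction as HOCl = 1/(1 + 2.818) = 0.2619.
Free chlorine required for 0.74 ppm HOCl: 0.74 / 0.2619 = 2.826 ppm.
FC to add: 2.826 − 0.6 = 2.226 mg/L as Cl₂.
Cl₂ equivalent: 2.226 mg/L × 846,000 L = 1883 g.
Product at 75.3% available Cl: 1883 / 0.753 = 2500 g.

2.50 kg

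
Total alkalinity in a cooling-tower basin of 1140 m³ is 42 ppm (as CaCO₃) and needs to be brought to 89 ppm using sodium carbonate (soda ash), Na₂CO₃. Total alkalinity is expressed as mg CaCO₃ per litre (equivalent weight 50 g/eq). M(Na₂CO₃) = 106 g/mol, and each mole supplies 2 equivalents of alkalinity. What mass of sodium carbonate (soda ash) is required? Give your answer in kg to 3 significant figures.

56.8 kg

Volume: 1140 m³ = 1,140,000 L.
Alkalinity to add: (89 − 42) = 47 mg/L as CaCO₃ × 1,140,000 L = 53,580 g as CaCO₃.
Equivalents: 53,580 g ÷ 50 g/eq = 1072 eq.
Each mole of Na₂CO₃ supplies 2 eq, so 1072 / 2 = 535.8 mol.
Mass: 535.8 mol × 106 g/mol = 56,790 g.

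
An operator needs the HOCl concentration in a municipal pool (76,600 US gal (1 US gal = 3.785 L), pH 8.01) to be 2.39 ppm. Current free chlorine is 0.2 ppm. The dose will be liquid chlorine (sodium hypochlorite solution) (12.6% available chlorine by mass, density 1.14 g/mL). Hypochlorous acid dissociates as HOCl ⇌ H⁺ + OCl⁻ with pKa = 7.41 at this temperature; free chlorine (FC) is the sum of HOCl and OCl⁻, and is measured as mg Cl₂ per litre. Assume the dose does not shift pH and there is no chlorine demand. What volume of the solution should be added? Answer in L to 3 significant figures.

23.6 L

Volume: 76,600 US gal × 3.785 L/gal = 289,931 L.
[OCl⁻]/[HOCl] = 10^(pH − pKa) = 10^(8.01 − 7.41) = 3.981; fraction as HOCl = 1/(1 + 3.981) = 0.2008.
Free chlorine required for 2.39 ppm HOCl: 2.39 / 0.2008 = 11.9 ppm.
FC to add: 11.9 − 0.2 = 11.7 mg/L as Cl₂.
Cl₂ equivalent: 11.7 mg/L × 289,931 L = 3394 g.
Product at 12.6% available Cl: 3394 / 0.126 = 26,930 g.
Volume: 26,930 g ÷ 1.14 g/mL = 23,630 mL.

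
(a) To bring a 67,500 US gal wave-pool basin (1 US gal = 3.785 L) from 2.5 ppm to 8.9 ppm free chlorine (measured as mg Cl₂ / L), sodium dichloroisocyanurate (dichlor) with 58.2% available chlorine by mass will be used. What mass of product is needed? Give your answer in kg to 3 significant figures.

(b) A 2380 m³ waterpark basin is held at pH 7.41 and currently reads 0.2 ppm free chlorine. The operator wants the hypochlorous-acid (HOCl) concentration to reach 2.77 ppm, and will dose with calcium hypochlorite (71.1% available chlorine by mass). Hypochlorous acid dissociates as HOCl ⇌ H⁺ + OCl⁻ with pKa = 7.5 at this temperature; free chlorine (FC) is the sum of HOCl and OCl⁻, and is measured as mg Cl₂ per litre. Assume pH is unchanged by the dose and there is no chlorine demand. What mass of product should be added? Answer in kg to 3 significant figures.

(a) Volume: 67,500 US gal × 3.785 L/gal = 255,488 L.
(a) Chlorine deficit: 8.9 − 2.5 = 6.4 ppm = 6.4 mg/L as Cl₂.
(a) Cl₂ equivalent needed: 6.4 mg/L × 255,488 L = 1,635,000 mg = 1635 g.
(a) Product at 58.2% available chlorine: 1635 / 0.582 = 2809 g.

(b) Volume: 2380 m³ = 2,380,000 L.
(b) [OCl⁻]/[HOCl] = 10^(pH − pKa) = 10^(7.41 − 7.5) = 0.8128; fraction as HOCl = 1/(1 + 0.8128) = 0.5516.
(b) Free chlorine required for 2.77 ppm HOCl: 2.77 / 0.5516 = 5.022 ppm.
(b) FC to add: 5.022 − 0.2 = 4.822 mg/L as Cl₂.
(b) Cl₂ equivalent: 4.822 mg/L × 2,380,000 L = 11,480 g.
(b) Product at 71.1% available Cl: 11,480 / 0.711 = 16,140 g.

(a) 2.81 kg; (b) 16.1 kg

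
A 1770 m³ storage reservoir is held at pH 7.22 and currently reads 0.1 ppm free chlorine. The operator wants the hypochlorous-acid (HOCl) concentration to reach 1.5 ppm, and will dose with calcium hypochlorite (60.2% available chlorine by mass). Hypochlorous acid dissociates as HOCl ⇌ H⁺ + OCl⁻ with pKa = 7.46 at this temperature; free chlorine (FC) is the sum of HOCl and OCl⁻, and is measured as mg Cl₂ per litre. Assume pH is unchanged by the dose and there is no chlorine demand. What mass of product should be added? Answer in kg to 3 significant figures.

Volume: 1770 m³ = 1,770,000 L.
[OCl⁻]/[HOCl] = 10^(pH − pKa) = 10^(7.22 − 7.46) = 0.5754; fraction as HOCl = 1/(1 + 0.5754) = 0.6347.
Free chlorine required for 1.5 ppm HOCl: 1.5 / 0.6347 = 2.363 ppm.
FC to add: 2.363 − 0.1 = 2.263 mg/L as Cl₂.
Cl₂ equivalent: 2.263 mg/L × 1,770,000 L = 4006 g.
Product at 60.2% available Cl: 4006 / 0.602 = 6654 g.

6.65 kg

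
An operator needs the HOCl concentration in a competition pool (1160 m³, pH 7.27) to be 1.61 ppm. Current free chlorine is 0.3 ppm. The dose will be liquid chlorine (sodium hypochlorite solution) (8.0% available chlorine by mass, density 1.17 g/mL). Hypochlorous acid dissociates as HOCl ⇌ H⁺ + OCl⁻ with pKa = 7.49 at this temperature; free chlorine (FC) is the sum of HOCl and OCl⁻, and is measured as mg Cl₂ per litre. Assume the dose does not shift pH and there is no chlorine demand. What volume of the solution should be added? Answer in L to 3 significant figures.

28.3 L

Volume: 1160 m³ = 1,160,000 L.
[OCl⁻]/[HOCl] = 10^(pH − pKa) = 10^(7.27 − 7.49) = 0.6026; fraction as HOCl = 1/(1 + 0.6026) = 0.624.
Free chlorine required for 1.61 ppm HOCl: 1.61 / 0.624 = 2.58 ppm.
FC to add: 2.58 − 0.3 = 2.28 mg/L as Cl₂.
Cl₂ equivalent: 2.28 mg/L × 1,160,000 L = 2645 g.
Product at 8.0% available Cl: 2645 / 0.08 = 33,060 g.
Volume: 33,060 g ÷ 1.17 g/mL = 28,260 mL.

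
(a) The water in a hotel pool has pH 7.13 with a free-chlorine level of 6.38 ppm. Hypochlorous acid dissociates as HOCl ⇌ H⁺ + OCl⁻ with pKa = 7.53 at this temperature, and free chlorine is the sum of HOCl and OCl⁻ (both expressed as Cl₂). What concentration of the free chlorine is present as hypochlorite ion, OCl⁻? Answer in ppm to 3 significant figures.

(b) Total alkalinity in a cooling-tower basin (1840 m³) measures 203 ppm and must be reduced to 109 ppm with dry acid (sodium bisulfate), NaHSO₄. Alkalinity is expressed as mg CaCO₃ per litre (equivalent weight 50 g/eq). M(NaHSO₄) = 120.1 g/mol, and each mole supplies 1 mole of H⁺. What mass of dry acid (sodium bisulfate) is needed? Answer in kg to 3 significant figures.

(a) [OCl⁻]/[HOCl] = 10^(pH − pKa) = 10^(7.13 − 7.53) = 10^-0.40 = 0.3981.
(a) Fraction as HOCl = 1 / (1 + 0.3981) = 0.7153.
(a) OCl⁻ = (1 − 0.7153) × 6.38 ppm = 1.817 ppm.

(b) Volume: 1840 m³ = 1,840,000 L.
(b) Alkalinity to neutralize: (203 − 109) = 94 mg/L as CaCO₃ × 1,840,000 L = 173,000 g as CaCO₃.
(b) Equivalents of H⁺ required: 173,000 ÷ 50 g/eq = 3459 eq = 3459 mol NaHSO₄.
(b) Mass of NaHSO₄: 3459 × 120.1 = 415,400 g.

(a) 1.82 ppm; (b) 415 kg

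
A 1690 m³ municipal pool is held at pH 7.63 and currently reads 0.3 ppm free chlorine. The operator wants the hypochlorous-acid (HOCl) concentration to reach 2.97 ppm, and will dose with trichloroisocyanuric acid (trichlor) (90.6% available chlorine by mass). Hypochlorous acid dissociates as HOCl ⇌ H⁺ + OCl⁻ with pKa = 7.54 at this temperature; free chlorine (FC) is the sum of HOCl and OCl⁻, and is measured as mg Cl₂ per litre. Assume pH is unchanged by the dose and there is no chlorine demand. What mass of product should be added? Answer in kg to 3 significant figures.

Volume: 1690 m³ = 1,690,000 L.
[OCl⁻]/[HOCl] = 10^(pH − pKa) = 10^(7.63 − 7.54) = 1.23; fraction as HOCl = 1/(1 + 1.23) = 0.4484.
Free chlorine required for 2.97 ppm HOCl: 2.97 / 0.4484 = 6.624 ppm.
FC to add: 6.624 − 0.3 = 6.324 mg/L as Cl₂.
Cl₂ equivalent: 6.324 mg/L × 1,690,000 L = 10,690 g.
Product at 90.6% available Cl: 10,690 / 0.906 = 11,800 g.

11.8 kg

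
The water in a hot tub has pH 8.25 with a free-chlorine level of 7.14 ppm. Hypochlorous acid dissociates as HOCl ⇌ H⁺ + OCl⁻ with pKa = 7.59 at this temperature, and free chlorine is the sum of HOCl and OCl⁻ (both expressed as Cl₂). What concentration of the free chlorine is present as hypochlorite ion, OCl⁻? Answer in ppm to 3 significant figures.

5.86 ppm

[OCl⁻]/[HOCl] = 10^(pH − pKa) = 10^(8.25 − 7.59) = 10^0.66 = 4.571.
Fraction as HOCl = 1 / (1 + 4.571) = 0.1795.
OCl⁻ = (1 − 0.1795) × 7.14 ppm = 5.858 ppm.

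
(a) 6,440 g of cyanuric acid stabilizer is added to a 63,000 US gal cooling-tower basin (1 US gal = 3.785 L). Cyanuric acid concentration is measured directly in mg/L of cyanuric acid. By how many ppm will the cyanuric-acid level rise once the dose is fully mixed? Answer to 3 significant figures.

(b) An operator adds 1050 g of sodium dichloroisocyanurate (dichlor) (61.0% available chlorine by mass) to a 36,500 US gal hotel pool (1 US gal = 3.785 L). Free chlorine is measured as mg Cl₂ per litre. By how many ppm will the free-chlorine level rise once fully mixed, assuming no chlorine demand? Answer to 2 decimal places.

(a) Volume: 63,000 US gal × 3.785 L/gal = 238,455 L.
(a) Rise: 6,440 g / 238,455 L × 1000 = 27.01 mg/L.

(b) Volume: 36,500 US gal × 3.785 L/gal = 138,152 L.
(b) Available chlorine delivered: 1050 g × 0.61 = 640.5 g as Cl₂.
(b) Concentration rise: 640.5 g / 138,152 L = 4.636 mg/L = 4.64 ppm.

(a) 27.0 ppm; (b) 4.64 ppm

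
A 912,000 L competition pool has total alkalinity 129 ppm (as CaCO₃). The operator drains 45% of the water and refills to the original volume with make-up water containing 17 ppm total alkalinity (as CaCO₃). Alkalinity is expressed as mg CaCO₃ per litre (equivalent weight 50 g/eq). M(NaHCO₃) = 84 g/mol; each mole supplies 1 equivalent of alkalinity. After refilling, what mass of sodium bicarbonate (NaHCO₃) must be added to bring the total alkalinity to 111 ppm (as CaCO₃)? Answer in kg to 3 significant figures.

49.6 kg

After draining 45% and refilling: 129 × 0.55 + 17 × 0.45 = 78.6 ppm.
Deficit to target: 111 − 78.6 = 32.4 mg/L.
As CaCO₃: 32.4 mg/L × 912,000 L = 29,550 g; ÷ 50 g/eq ÷ 1 = 591 mol NaHCO₃.
Mass: 591 × 84 = 49,640 g.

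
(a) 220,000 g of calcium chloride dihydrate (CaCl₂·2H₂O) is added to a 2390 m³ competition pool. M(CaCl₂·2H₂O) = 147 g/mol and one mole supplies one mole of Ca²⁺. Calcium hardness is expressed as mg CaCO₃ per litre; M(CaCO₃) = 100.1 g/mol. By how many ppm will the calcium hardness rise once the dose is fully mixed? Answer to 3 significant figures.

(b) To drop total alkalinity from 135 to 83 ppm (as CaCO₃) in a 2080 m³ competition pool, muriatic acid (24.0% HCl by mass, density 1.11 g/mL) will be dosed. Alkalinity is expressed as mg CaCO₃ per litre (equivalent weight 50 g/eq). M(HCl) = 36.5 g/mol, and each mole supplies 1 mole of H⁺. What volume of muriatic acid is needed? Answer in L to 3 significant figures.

(a) 62.7 ppm; (b) 296 L

(a) Volume: 2390 m³ = 2,390,000 L.
(a) Moles of Ca²⁺: 220,000 g ÷ 147 g/mol = 1497 mol.
(a) As CaCO₃: 1497 mol × 100.1 g/mol = 149,800 g.
(a) Rise: 149,800 g / 2,390,000 L × 1000 = 62.68 mg/L.

(b) Volume: 2080 m³ = 2,080,000 L.
(b) Alkalinity to neutralize: (135 − 83) = 52 mg/L as CaCO₃ × 2,080,000 L = 108,200 g as CaCO₃.
(b) Equivalents of H⁺ required: 108,200 ÷ 50 g/eq = 2163 eq = 2163 mol HCl.
(b) Mass of HCl: 2163 × 36.5 = 78,960 g.
(b) Mass of 24.0% solution: 78,960 / 0.24 = 329,000 g.
(b) Volume: 329,000 g ÷ 1.11 g/mL = 296,400 mL.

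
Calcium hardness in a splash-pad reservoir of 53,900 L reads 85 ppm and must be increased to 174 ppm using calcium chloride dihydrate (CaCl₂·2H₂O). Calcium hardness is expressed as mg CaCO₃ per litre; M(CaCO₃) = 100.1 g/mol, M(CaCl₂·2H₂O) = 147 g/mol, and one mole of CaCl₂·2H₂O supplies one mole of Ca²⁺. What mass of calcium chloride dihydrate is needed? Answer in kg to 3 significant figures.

7.04 kg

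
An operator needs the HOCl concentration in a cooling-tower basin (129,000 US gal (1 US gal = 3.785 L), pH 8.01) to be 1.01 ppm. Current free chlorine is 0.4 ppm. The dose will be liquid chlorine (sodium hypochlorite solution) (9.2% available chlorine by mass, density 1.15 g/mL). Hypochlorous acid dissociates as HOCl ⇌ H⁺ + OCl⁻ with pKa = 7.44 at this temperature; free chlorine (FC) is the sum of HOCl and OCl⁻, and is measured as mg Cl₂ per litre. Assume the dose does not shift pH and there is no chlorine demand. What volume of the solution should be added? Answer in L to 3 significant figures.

20.1 L

Volume: 129,000 US gal × 3.785 L/gal = 488,265 L.
[OCl⁻]/[HOCl] = 10^(pH − pKa) = 10^(8.01 − 7.44) = 3.715; fraction as HOCl = 1/(1 + 3.715) = 0.2121.
Free chlorine required for 1.01 ppm HOCl: 1.01 / 0.2121 = 4.763 ppm.
FC to add: 4.763 − 0.4 = 4.363 mg/L as Cl₂.
Cl₂ equivalent: 4.363 mg/L × 488,265 L = 2130 g.
Product at 9.2% available Cl: 2130 / 0.092 = 23,150 g.
Volume: 23,150 g ÷ 1.15 g/mL = 20,130 mL.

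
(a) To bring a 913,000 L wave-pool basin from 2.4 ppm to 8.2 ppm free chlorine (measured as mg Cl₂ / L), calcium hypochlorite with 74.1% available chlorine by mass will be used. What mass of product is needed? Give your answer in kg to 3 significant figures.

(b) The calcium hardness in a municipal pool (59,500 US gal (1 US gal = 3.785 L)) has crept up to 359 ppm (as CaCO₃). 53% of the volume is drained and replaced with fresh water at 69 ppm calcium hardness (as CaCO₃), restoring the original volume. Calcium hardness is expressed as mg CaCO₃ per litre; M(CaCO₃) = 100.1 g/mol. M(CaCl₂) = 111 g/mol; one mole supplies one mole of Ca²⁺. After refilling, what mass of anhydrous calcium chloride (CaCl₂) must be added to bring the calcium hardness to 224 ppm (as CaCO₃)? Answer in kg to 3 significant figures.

(a) Chlorine deficit: 8.2 − 2.4 = 5.8 ppm = 5.8 mg/L as Cl₂.
(a) Cl₂ equivalent needed: 5.8 mg/L × 913,000 L = 5,295,000 mg = 5295 g.
(a) Product at 74.1% available chlorine: 5295 / 0.741 = 7146 g.

(b) Volume: 59,500 US gal × 3.785 L/gal = 225,208 L.
(b) After draining 53% and refilling: 359 × 0.47 + 69 × 0.53 = 205.3 ppm.
(b) Deficit to target: 224 − 205.3 = 18.7 mg/L.
(b) As CaCO₃: 18.7 mg/L × 225,208 L = 4211 g; ÷ 100.1 = 42.07 mol Ca²⁺.
(b) Mass: 42.07 × 111 = 4670 g.

(a) 7.15 kg; (b) 4.67 kg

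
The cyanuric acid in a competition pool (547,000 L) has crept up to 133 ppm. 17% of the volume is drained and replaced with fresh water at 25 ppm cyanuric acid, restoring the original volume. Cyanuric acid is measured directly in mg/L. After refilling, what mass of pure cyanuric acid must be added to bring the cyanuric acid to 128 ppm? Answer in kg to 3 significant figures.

After draining 17% and refilling: 133 × 0.83 + 25 × 0.17 = 114.64 ppm.
Deficit to target: 128 − 114.64 = 13.36 mg/L.
Mass: 13.36 mg/L × 547,000 L = 7308 g cyanuric acid.

7.31 kg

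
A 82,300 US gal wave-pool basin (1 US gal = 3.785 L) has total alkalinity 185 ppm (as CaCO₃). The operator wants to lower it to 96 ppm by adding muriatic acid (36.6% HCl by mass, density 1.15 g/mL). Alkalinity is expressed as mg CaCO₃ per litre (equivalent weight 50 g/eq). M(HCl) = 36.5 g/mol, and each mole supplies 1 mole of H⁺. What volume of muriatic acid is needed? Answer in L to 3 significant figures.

Volume: 82,300 US gal × 3.785 L/gal = 311,506 L.
Alkalinity to neutralize: (185 − 96) = 89 mg/L as CaCO₃ × 311,506 L = 27,720 g as CaCO₃.
Equivalents of H⁺ required: 27,720 ÷ 50 g/eq = 554.5 eq = 554.5 mol HCl.
Mass of HCl: 554.5 × 36.5 = 20,240 g.
Mass of 36.6% solution: 20,240 / 0.366 = 55,300 g.
Volume: 55,300 g ÷ 1.15 g/mL = 48,080 mL.

48.1 L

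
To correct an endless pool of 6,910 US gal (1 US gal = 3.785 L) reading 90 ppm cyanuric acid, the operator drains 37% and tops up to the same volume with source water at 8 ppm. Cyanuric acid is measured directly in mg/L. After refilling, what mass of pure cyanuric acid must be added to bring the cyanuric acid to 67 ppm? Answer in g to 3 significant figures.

192 g

Volume: 6,910 US gal × 3.785 L/gal = 26,154 L.
After draining 37% and refilling: 90 × 0.63 + 8 × 0.37 = 59.66 ppm.
Deficit to target: 67 − 59.66 = 7.34 mg/L.
Mass: 7.34 mg/L × 26,154 L = 192 g cyanuric acid.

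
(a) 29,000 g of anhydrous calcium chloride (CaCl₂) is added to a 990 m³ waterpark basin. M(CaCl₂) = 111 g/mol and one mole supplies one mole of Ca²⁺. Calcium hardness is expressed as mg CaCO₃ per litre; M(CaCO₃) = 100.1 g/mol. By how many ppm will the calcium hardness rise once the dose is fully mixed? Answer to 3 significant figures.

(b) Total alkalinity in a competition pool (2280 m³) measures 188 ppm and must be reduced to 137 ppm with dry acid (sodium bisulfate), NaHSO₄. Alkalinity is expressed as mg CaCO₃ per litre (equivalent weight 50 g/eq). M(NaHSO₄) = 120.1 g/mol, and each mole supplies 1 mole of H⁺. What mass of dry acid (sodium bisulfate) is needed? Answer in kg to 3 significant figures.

(a) 26.4 ppm; (b) 279 kg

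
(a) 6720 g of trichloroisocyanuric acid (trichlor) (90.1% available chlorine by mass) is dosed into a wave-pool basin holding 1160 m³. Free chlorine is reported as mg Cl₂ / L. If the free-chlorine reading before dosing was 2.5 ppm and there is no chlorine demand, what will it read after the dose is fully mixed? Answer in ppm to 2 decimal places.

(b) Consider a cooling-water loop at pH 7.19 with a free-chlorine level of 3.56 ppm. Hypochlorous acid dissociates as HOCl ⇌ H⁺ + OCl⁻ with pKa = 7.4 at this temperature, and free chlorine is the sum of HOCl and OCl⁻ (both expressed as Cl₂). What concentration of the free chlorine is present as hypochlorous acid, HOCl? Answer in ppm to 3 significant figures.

(a) 7.72 ppm; (b) 2.20 ppm

(a) Volume: 1160 m³ = 1,160,000 L.
(a) Available chlorine delivered: 6720 g × 0.901 = 6055 g as Cl₂.
(a) Concentration rise: 6055 g / 1,160,000 L = 5.22 mg/L = 5.22 ppm.
(a) Final FC: 2.5 + 5.22 = 7.72 ppm.

(b) [OCl⁻]/[HOCl] = 10^(pH − pKa) = 10^(7.19 − 7.4) = 10^-0.21 = 0.6166.
(b) Fraction as HOCl = 1 / (1 + 0.6166) = 0.6186.
(b) HOCl = 0.6186 × 3.56 ppm = 2.202 ppm.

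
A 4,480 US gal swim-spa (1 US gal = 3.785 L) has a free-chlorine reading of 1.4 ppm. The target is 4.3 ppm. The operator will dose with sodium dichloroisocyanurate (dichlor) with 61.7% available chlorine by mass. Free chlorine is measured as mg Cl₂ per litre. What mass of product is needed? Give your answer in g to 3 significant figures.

Volume: 4,480 US gal × 3.785 L/gal = 16,957 L.
Chlorine deficit: 4.3 − 1.4 = 2.9 ppm = 2.9 mg/L as Cl₂.
Cl₂ equivalent needed: 2.9 mg/L × 16,957 L = 49,170 mg = 49.17 g.
Product at 61.7% available chlorine: 49.17 / 0.617 = 79.7 g.

79.7 g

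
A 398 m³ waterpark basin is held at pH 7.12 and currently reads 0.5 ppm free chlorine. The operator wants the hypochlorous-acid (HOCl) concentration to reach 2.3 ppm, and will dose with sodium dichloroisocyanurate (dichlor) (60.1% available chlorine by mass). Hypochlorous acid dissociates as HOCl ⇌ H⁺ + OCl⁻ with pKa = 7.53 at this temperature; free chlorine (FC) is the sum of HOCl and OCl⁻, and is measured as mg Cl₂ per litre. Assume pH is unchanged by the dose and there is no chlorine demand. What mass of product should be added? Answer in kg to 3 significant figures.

1.78 kg

Volume: 398 m³ = 398,000 L.
[OCl⁻]/[HOCl] = 10^(pH − pKa) = 10^(7.12 − 7.53) = 0.389; fraction as HOCl = 1/(1 + 0.389) = 0.7199.
Free chlorine required for 2.3 ppm HOCl: 2.3 / 0.7199 = 3.195 ppm.
FC to add: 3.195 − 0.5 = 2.695 mg/L as Cl₂.
Cl₂ equivalent: 2.695 mg/L × 398,000 L = 1073 g.
Product at 60.1% available Cl: 1073 / 0.601 = 1785 g.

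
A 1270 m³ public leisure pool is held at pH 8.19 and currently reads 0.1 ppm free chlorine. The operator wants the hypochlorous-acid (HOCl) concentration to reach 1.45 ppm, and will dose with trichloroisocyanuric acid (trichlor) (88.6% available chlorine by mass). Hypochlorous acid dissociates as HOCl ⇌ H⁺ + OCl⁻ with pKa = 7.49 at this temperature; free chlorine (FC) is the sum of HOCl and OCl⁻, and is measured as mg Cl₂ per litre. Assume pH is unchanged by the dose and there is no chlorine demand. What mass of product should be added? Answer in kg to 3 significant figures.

Volume: 1270 m³ = 1,270,000 L.
[OCl⁻]/[HOCl] = 10^(pH − pKa) = 10^(8.19 − 7.49) = 5.012; fraction as HOCl = 1/(1 + 5.012) = 0.1663.
Free chlorine required for 1.45 ppm HOCl: 1.45 / 0.1663 = 8.717 ppm.
FC to add: 8.717 − 0.1 = 8.617 mg/L as Cl₂.
Cl₂ equivalent: 8.617 mg/L × 1,270,000 L = 10,940 g.
Product at 88.6% available Cl: 10,940 / 0.886 = 12,350 g.

12.4 kg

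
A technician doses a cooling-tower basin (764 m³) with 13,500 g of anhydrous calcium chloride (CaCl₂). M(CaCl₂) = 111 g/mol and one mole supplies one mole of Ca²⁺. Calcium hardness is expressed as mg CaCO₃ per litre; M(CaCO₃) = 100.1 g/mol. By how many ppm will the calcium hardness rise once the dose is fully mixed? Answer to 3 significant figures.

15.9 ppm

Volume: 764 m³ = 764,000 L.
Moles of Ca²⁺: 13,500 g ÷ 111 g/mol = 121.6 mol.
As CaCO₃: 121.6 mol × 100.1 g/mol = 12,170 g.
Rise: 12,170 g / 764,000 L × 1000 = 15.93 mg/L.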